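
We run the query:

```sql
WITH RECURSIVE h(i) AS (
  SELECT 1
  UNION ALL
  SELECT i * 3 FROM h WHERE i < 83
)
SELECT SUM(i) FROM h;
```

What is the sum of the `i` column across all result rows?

Base: i=1.
Iteration 1: 1 < 83 holds -> i = 1 * 3 = 3.
Iteration 2: 3 < 83 holds -> i = 3 * 3 = 9.
Iteration 3: 9 < 83 holds -> i = 9 * 3 = 27.
Iteration 4: 27 < 83 holds -> i = 27 * 3 = 81.
Iteration 5: 81 < 83 holds -> i = 81 * 3 = 243.
Iteration 6: 243 < 83 fails; recursion stops.
SUM(i) = 1 + 3 + 9 + 27 + 81 + 243 = 364.

364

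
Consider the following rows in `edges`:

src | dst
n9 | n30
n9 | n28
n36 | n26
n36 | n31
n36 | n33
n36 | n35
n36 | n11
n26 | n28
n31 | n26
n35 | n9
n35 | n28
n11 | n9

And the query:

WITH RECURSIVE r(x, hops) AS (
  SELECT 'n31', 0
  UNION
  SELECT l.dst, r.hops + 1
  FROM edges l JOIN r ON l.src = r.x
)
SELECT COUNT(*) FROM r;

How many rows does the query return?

Base: (n31, hops=0).
Iteration 1: edges from {n31} -> (n26, hops=1).
Iteration 2: edges from {n26} -> (n28, hops=2).
Iteration 3: no outgoing edges from {n28}; recursion stops.
Total rows emitted: 3.

3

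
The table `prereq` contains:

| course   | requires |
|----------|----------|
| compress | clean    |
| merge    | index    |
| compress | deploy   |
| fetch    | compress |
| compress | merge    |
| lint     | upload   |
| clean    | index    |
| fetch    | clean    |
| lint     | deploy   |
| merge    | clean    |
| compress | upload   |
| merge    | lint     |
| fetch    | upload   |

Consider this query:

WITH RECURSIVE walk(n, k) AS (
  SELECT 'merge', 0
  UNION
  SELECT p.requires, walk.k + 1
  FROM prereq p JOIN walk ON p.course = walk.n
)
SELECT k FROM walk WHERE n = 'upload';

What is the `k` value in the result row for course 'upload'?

2

Base: (merge, k=0).
Iteration 1: edges from {merge} -> (clean, k=1), (index, k=1), (lint, k=1).
Iteration 2: edges from {clean,index,lint} -> (deploy, k=2), (index, k=2), (upload, k=2).
Iteration 3: no outgoing edges from {deploy,index,upload}; recursion stops.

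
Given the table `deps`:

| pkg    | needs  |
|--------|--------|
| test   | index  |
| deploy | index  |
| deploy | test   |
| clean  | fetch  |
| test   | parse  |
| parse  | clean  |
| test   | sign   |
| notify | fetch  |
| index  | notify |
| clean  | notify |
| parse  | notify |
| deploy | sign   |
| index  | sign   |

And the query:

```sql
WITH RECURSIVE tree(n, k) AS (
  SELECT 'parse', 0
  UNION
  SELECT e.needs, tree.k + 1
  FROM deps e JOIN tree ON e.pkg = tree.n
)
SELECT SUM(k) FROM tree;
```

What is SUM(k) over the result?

Base: (parse, k=0).
Iteration 1: edges from {parse} -> (clean, k=1), (notify, k=1).
Iteration 2: edges from {clean,notify} -> (fetch, k=2), (notify, k=2). [UNION drops 1 duplicate row(s)]
Iteration 3: edges from {fetch,notify} -> (fetch, k=3).
Iteration 4: no outgoing edges from {fetch}; recursion stops.
SUM(k) = 0 + 1 + 1 + 2 + 2 + 3 = 9.

9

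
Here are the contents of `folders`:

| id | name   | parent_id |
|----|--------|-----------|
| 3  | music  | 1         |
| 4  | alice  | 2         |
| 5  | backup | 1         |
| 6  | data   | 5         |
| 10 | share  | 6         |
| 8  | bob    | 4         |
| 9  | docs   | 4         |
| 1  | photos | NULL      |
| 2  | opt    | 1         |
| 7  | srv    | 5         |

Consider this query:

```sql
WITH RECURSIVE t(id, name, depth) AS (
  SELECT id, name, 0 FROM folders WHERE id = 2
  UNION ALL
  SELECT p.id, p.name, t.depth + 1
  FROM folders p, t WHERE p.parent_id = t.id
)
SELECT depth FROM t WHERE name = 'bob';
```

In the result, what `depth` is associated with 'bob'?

2

Base: id=2 (opt) at depth 0.
Iteration 1: rows with parent_id in {2} -> alice (id 4, depth 1).
Iteration 2: rows with parent_id in {4} -> bob (id 8, depth 2), docs (id 9, depth 2).
Iteration 3: no rows with parent_id in {8,9}; recursion stops.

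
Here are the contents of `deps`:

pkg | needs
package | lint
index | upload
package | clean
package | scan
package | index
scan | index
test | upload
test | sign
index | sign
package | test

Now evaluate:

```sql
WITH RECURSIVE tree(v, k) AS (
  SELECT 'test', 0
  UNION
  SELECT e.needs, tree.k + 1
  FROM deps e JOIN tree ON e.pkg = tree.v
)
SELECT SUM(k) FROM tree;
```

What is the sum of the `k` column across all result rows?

Base: (test, k=0).
Iteration 1: edges from {test} -> (sign, k=1), (upload, k=1).
Iteration 2: no outgoing edges from {sign,upload}; recursion stops.
SUM(k) = 0 + 1 + 1 = 2.

2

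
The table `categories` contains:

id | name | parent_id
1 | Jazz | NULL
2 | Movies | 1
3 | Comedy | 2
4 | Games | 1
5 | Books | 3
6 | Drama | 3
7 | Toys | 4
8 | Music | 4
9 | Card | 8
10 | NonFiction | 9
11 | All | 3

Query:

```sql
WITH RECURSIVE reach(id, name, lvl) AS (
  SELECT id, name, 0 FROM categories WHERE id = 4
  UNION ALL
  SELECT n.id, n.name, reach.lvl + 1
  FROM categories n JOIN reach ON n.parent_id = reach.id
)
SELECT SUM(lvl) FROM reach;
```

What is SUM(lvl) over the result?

7

Base: id=4 (Games) at lvl 0.
Iteration 1: rows with parent_id in {4} -> Toys (id 7, lvl 1), Music (id 8, lvl 1).
Iteration 2: rows with parent_id in {7,8} -> Card (id 9, lvl 2).
Iteration 3: rows with parent_id in {9} -> NonFiction (id 10, lvl 3).
Iteration 4: no rows with parent_id in {10}; recursion stops.
SUM(lvl) = 0 + 1 + 1 + 2 + 3 = 7.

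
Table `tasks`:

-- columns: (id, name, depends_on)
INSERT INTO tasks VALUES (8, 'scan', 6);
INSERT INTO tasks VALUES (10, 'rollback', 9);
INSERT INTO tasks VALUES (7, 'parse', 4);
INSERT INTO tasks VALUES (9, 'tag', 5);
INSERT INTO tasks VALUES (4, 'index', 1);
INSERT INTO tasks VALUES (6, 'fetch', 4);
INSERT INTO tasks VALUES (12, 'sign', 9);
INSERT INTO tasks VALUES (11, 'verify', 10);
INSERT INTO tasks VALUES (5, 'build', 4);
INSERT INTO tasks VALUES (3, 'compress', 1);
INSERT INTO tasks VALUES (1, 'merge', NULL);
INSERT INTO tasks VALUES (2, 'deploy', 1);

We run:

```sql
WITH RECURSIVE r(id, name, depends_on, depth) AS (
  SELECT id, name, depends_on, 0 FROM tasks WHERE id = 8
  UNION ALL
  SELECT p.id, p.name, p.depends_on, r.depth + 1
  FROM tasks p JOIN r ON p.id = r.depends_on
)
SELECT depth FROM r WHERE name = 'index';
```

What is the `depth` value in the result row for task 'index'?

2

Base: id=8 (scan), depends_on=6, depth 0.
Iteration 1: join on id=6 -> fetch (id 6, depends_on=4, depth 1).
Iteration 2: join on id=4 -> index (id 4, depends_on=1, depth 2).
Iteration 3: join on id=1 -> merge (id 1, depends_on=NULL, depth 3).
Iteration 4: depends_on is NULL; no match; recursion stops.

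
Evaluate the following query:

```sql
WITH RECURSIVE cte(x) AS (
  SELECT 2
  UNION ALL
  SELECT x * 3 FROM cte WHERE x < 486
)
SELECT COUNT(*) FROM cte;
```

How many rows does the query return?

Base: x=2.
Iteration 1: 2 < 486 holds -> x = 2 * 3 = 6.
Iteration 2: 6 < 486 holds -> x = 6 * 3 = 18.
Iteration 3: 18 < 486 holds -> x = 18 * 3 = 54.
Iteration 4: 54 < 486 holds -> x = 54 * 3 = 162.
Iteration 5: 162 < 486 holds -> x = 162 * 3 = 486.
Iteration 6: 486 < 486 fails; recursion stops.
Total rows emitted: 6.

6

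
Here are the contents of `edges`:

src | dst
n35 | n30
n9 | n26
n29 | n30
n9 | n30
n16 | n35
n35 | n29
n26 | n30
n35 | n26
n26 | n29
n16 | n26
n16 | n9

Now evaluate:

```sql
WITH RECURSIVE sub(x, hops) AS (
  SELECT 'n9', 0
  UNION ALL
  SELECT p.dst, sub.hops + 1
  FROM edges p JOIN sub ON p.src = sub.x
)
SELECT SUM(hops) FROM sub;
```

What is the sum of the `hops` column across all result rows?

9

Base: (n9, hops=0).
Iteration 1: edges from {n9} -> (n26, hops=1), (n30, hops=1).
Iteration 2: edges from {n26,n30} -> (n29, hops=2), (n30, hops=2).
Iteration 3: edges from {n29,n30} -> (n30, hops=3).
Iteration 4: no outgoing edges from {n30}; recursion stops.
SUM(hops) = 0 + 1 + 1 + 2 + 2 + 3 = 9.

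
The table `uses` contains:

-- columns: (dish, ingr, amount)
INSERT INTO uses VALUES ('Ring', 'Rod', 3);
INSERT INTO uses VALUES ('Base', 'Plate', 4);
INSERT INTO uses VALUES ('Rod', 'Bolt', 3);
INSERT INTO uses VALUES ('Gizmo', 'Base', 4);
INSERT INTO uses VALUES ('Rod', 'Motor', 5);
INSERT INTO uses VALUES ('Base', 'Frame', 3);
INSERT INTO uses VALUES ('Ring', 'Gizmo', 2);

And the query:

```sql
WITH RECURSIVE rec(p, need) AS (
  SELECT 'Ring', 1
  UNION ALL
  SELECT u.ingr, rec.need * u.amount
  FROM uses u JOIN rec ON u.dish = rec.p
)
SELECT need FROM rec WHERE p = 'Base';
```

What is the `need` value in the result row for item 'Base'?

8

Base: (Ring, need=1).
Iteration 1: components of {Ring} -> Gizmo = 1*2 = 2, Rod = 1*3 = 3.
Iteration 2: components of {Gizmo,Rod} -> Base = 2*4 = 8, Bolt = 3*3 = 9, Motor = 3*5 = 15.
Iteration 3: components of {Base,Bolt,Motor} -> Frame = 8*3 = 24, Plate = 8*4 = 32.
Iteration 4: no further components; recursion stops.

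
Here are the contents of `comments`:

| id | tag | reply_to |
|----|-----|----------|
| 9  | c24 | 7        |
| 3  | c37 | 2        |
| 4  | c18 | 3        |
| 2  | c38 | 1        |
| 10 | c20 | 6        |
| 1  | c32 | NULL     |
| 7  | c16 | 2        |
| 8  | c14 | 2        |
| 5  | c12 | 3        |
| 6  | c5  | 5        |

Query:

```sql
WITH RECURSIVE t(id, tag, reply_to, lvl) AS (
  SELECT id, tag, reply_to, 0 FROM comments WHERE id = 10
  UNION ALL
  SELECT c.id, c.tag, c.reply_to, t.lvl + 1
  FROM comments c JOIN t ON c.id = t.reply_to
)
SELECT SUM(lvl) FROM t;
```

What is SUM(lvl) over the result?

Base: id=10 (c20), reply_to=6, lvl 0.
Iteration 1: join on id=6 -> c5 (id 6, reply_to=5, lvl 1).
Iteration 2: join on id=5 -> c12 (id 5, reply_to=3, lvl 2).
Iteration 3: join on id=3 -> c37 (id 3, reply_to=2, lvl 3).
Iteration 4: join on id=2 -> c38 (id 2, reply_to=1, lvl 4).
Iteration 5: join on id=1 -> c32 (id 1, reply_to=NULL, lvl 5).
Iteration 6: reply_to is NULL; no match; recursion stops.
SUM(lvl) = 0 + 1 + 2 + 3 + 4 + 5 = 15.

15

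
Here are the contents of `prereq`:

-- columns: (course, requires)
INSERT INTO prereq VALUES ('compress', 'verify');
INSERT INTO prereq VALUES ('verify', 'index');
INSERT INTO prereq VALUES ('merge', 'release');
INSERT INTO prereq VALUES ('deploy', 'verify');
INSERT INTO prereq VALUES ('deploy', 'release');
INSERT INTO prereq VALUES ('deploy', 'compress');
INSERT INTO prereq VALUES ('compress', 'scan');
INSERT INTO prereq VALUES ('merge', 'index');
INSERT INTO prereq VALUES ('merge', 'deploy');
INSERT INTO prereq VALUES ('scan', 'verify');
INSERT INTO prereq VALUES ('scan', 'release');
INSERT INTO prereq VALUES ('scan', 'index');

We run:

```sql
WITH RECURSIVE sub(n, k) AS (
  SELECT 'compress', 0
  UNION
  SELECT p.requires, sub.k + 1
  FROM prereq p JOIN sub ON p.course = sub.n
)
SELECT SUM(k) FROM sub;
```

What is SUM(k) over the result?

11

Base: (compress, k=0).
Iteration 1: edges from {compress} -> (scan, k=1), (verify, k=1).
Iteration 2: edges from {scan,verify} -> (index, k=2), (release, k=2), (verify, k=2). [UNION drops 1 duplicate row(s)]
Iteration 3: edges from {index,release,verify} -> (index, k=3).
Iteration 4: no outgoing edges from {index}; recursion stops.
SUM(k) = 0 + 1 + 1 + 2 + 2 + 2 + 3 = 11.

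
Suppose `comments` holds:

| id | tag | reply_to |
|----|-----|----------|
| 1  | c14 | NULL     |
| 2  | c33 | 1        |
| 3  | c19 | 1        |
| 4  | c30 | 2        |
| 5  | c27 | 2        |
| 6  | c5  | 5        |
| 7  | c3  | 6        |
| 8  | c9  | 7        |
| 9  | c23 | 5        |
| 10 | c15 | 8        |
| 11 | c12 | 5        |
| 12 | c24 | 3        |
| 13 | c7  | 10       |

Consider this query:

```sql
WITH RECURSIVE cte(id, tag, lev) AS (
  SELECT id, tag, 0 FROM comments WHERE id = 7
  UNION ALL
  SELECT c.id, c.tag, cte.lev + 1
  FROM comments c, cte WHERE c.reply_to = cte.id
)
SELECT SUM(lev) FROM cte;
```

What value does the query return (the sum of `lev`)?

6

Base: id=7 (c3) at lev 0.
Iteration 1: rows with reply_to in {7} -> c9 (id 8, lev 1).
Iteration 2: rows with reply_to in {8} -> c15 (id 10, lev 2).
Iteration 3: rows with reply_to in {10} -> c7 (id 13, lev 3).
Iteration 4: no rows with reply_to in {13}; recursion stops.
SUM(lev) = 0 + 1 + 2 + 3 = 6.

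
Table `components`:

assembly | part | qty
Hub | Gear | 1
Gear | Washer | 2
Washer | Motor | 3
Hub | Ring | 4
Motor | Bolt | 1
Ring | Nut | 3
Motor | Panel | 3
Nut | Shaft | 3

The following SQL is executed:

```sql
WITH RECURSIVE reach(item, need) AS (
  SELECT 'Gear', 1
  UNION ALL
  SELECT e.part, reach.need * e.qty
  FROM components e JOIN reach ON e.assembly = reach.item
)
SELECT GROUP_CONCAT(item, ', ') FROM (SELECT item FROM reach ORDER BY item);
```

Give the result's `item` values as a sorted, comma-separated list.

Base: (Gear, need=1).
Iteration 1: components of {Gear} -> Washer = 1*2 = 2.
Iteration 2: components of {Washer} -> Motor = 2*3 = 6.
Iteration 3: components of {Motor} -> Bolt = 6*1 = 6, Panel = 6*3 = 18.
Iteration 4: no further components; recursion stops.

Bolt, Gear, Motor, Panel, Washer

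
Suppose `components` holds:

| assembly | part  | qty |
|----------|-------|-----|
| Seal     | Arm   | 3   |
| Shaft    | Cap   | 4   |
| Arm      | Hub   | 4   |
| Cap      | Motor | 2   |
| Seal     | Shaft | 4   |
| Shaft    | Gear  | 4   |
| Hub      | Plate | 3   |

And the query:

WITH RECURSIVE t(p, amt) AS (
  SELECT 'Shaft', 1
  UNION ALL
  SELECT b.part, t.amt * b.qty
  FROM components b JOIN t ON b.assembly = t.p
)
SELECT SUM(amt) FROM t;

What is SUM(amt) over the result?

Base: (Shaft, amt=1).
Iteration 1: components of {Shaft} -> Cap = 1*4 = 4, Gear = 1*4 = 4.
Iteration 2: components of {Cap,Gear} -> Motor = 4*2 = 8.
Iteration 3: no further components; recursion stops.
SUM(amt) = 1 + 4 + 4 + 8 = 17.

17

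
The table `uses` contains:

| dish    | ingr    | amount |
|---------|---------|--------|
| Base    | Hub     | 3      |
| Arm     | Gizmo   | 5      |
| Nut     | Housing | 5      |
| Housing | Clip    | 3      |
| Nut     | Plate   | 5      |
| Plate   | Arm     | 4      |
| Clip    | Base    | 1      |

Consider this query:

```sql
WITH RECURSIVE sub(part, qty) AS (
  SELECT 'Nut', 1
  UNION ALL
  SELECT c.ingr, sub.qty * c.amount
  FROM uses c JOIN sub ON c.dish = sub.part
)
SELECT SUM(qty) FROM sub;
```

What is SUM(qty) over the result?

Base: (Nut, qty=1).
Iteration 1: components of {Nut} -> Housing = 1*5 = 5, Plate = 1*5 = 5.
Iteration 2: components of {Housing,Plate} -> Arm = 5*4 = 20, Clip = 5*3 = 15.
Iteration 3: components of {Arm,Clip} -> Base = 15*1 = 15, Gizmo = 20*5 = 100.
Iteration 4: components of {Base,Gizmo} -> Hub = 15*3 = 45.
Iteration 5: no further components; recursion stops.
SUM(qty) = 1 + 5 + 5 + 20 + 15 + 100 + 15 + 45 = 206.

206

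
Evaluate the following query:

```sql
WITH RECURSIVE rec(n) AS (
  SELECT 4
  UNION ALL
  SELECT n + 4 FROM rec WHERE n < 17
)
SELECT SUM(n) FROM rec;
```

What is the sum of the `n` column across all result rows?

60

Base: n=4.
Iteration 1: 4 < 17 holds -> n = 4 + 4 = 8.
Iteration 2: 8 < 17 holds -> n = 8 + 4 = 12.
Iteration 3: 12 < 17 holds -> n = 12 + 4 = 16.
Iteration 4: 16 < 17 holds -> n = 16 + 4 = 20.
Iteration 5: 20 < 17 fails; recursion stops.
SUM(n) = 4 + 8 + 12 + 16 + 20 = 60.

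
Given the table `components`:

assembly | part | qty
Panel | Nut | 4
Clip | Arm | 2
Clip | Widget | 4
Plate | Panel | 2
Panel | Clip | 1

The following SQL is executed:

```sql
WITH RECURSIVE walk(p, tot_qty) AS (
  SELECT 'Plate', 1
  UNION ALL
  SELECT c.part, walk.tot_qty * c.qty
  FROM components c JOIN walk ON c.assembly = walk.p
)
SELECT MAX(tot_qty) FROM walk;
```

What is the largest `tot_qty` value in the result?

Base: (Plate, tot_qty=1).
Iteration 1: components of {Plate} -> Panel = 1*2 = 2.
Iteration 2: components of {Panel} -> Clip = 2*1 = 2, Nut = 2*4 = 8.
Iteration 3: components of {Clip,Nut} -> Arm = 2*2 = 4, Widget = 2*4 = 8.
Iteration 4: no further components; recursion stops.
tot_qty values: 1, 2, 8, 2, 4, 8; the maximum is 8.

8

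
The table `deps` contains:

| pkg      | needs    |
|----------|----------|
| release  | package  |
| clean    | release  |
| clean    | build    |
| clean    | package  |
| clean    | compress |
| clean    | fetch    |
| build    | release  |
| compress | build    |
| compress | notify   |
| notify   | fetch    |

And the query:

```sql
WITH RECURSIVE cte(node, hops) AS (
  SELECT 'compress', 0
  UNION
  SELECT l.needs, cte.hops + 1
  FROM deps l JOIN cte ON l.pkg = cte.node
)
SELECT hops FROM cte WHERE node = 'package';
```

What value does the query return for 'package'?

Base: (compress, hops=0).
Iteration 1: edges from {compress} -> (build, hops=1), (notify, hops=1).
Iteration 2: edges from {build,notify} -> (fetch, hops=2), (release, hops=2).
Iteration 3: edges from {fetch,release} -> (package, hops=3).
Iteration 4: no outgoing edges from {package}; recursion stops.

3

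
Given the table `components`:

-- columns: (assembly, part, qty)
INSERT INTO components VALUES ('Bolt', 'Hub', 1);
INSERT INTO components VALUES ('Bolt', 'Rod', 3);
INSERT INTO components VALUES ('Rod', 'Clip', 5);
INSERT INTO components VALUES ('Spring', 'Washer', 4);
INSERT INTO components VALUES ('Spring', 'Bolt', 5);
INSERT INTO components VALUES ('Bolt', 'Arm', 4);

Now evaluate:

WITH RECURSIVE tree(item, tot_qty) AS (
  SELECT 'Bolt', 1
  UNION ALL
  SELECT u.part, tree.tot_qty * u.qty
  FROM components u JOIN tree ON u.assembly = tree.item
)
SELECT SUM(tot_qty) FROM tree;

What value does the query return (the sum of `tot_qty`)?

Base: (Bolt, tot_qty=1).
Iteration 1: components of {Bolt} -> Arm = 1*4 = 4, Hub = 1*1 = 1, Rod = 1*3 = 3.
Iteration 2: components of {Arm,Hub,Rod} -> Clip = 3*5 = 15.
Iteration 3: no further components; recursion stops.
SUM(tot_qty) = 1 + 4 + 1 + 3 + 15 = 24.

24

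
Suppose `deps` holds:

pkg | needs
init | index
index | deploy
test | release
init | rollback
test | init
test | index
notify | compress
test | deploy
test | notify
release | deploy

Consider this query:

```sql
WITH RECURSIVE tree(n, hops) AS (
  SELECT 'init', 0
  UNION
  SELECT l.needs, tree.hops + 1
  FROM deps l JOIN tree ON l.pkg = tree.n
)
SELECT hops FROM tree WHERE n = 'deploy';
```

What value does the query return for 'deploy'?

2

Base: (init, hops=0).
Iteration 1: edges from {init} -> (index, hops=1), (rollback, hops=1).
Iteration 2: edges from {index,rollback} -> (deploy, hops=2).
Iteration 3: no outgoing edges from {deploy}; recursion stops.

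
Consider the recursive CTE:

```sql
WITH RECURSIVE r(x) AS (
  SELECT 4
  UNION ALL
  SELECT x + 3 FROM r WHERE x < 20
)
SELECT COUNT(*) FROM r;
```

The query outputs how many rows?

7

Base: x=4.
Iteration 1: 4 < 20 holds -> x = 4 + 3 = 7.
Iteration 2: 7 < 20 holds -> x = 7 + 3 = 10.
Iteration 3: 10 < 20 holds -> x = 10 + 3 = 13.
Iteration 4: 13 < 20 holds -> x = 13 + 3 = 16.
Iteration 5: 16 < 20 holds -> x = 16 + 3 = 19.
Iteration 6: 19 < 20 holds -> x = 19 + 3 = 22.
Iteration 7: 22 < 20 fails; recursion stops.
Total rows emitted: 7.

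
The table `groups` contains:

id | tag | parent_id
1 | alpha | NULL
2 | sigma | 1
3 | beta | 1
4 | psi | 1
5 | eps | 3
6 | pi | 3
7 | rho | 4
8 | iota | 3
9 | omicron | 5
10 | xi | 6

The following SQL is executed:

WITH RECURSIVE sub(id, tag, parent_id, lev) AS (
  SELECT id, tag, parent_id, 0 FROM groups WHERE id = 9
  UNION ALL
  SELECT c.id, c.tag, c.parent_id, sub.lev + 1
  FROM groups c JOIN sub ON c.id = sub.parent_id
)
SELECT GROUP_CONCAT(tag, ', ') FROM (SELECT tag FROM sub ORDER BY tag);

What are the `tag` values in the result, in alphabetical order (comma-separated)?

Base: id=9 (omicron), parent_id=5, lev 0.
Iteration 1: join on id=5 -> eps (id 5, parent_id=3, lev 1).
Iteration 2: join on id=3 -> beta (id 3, parent_id=1, lev 2).
Iteration 3: join on id=1 -> alpha (id 1, parent_id=NULL, lev 3).
Iteration 4: parent_id is NULL; no match; recursion stops.

alpha, beta, eps, omicron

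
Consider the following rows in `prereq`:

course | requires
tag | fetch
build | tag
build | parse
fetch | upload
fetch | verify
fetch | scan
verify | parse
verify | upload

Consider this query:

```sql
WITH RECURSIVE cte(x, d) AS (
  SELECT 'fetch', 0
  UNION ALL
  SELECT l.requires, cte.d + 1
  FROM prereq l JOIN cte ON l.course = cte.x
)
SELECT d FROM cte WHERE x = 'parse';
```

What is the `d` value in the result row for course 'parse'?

2

Base: (fetch, d=0).
Iteration 1: edges from {fetch} -> (scan, d=1), (upload, d=1), (verify, d=1).
Iteration 2: edges from {scan,upload,verify} -> (parse, d=2), (upload, d=2).
Iteration 3: no outgoing edges from {parse,upload}; recursion stops.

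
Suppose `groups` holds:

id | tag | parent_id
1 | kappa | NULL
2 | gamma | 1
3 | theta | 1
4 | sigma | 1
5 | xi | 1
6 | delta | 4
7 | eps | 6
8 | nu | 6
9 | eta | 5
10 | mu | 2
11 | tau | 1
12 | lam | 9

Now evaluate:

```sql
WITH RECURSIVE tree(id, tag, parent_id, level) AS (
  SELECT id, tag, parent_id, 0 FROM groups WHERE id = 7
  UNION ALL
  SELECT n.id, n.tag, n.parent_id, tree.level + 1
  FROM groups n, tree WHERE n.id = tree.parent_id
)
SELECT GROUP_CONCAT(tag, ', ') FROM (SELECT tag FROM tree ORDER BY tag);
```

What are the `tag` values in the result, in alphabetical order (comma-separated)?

delta, eps, kappa, sigma

Base: id=7 (eps), parent_id=6, level 0.
Iteration 1: join on id=6 -> delta (id 6, parent_id=4, level 1).
Iteration 2: join on id=4 -> sigma (id 4, parent_id=1, level 2).
Iteration 3: join on id=1 -> kappa (id 1, parent_id=NULL, level 3).
Iteration 4: parent_id is NULL; no match; recursion stops.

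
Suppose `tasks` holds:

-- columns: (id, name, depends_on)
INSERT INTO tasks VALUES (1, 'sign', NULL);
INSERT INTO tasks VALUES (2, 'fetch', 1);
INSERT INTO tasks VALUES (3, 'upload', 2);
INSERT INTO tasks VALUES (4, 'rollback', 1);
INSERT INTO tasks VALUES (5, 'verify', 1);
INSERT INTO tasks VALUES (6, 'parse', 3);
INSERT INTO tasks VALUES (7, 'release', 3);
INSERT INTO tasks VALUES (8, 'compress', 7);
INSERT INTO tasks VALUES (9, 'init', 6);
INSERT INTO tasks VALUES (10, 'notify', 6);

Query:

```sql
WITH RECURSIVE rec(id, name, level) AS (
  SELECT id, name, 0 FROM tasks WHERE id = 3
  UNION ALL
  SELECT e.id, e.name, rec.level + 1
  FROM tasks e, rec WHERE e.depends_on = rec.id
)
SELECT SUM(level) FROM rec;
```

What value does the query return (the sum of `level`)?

Base: id=3 (upload) at level 0.
Iteration 1: rows with depends_on in {3} -> parse (id 6, level 1), release (id 7, level 1).
Iteration 2: rows with depends_on in {6,7} -> compress (id 8, level 2), init (id 9, level 2), notify (id 10, level 2).
Iteration 3: no rows with depends_on in {8,9,10}; recursion stops.
SUM(level) = 0 + 1 + 1 + 2 + 2 + 2 = 8.

8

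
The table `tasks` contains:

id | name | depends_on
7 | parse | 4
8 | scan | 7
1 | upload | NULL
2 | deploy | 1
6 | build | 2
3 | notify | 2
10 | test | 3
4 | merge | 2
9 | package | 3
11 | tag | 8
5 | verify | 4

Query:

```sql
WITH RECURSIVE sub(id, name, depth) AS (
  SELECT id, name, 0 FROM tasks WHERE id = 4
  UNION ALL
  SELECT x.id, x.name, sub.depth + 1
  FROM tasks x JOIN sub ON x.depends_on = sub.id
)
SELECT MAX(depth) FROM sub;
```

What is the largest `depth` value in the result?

Base: id=4 (merge) at depth 0.
Iteration 1: rows with depends_on in {4} -> verify (id 5, depth 1), parse (id 7, depth 1).
Iteration 2: rows with depends_on in {5,7} -> scan (id 8, depth 2).
Iteration 3: rows with depends_on in {8} -> tag (id 11, depth 3).
Iteration 4: no rows with depends_on in {11}; recursion stops.
depth values: 0, 1, 1, 2, 3; the maximum is 3.

3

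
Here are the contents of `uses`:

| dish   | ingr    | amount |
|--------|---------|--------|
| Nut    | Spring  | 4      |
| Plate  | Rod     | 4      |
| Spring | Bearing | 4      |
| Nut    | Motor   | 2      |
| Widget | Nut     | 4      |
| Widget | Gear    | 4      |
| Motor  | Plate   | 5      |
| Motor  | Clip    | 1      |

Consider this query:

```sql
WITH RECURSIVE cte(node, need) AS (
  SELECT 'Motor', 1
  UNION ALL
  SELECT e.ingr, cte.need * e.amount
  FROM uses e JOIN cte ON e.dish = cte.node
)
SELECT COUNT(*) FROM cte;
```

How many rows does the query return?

4

Base: (Motor, need=1).
Iteration 1: components of {Motor} -> Clip = 1*1 = 1, Plate = 1*5 = 5.
Iteration 2: components of {Clip,Plate} -> Rod = 5*4 = 20.
Iteration 3: no further components; recursion stops.
Total rows emitted: 4.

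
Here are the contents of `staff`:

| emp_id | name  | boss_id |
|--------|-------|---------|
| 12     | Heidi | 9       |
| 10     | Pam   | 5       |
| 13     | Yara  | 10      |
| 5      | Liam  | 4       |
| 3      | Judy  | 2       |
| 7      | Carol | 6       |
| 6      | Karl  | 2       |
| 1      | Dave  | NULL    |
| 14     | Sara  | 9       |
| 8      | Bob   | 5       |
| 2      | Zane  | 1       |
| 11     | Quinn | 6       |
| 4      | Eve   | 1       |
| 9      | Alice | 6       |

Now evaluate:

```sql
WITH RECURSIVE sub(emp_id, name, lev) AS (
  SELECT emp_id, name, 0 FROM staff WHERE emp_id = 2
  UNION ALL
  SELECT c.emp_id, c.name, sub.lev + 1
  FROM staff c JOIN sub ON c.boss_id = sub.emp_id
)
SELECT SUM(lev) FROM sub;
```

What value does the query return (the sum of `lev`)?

Base: emp_id=2 (Zane) at lev 0.
Iteration 1: rows with boss_id in {2} -> Judy (id 3, lev 1), Karl (id 6, lev 1).
Iteration 2: rows with boss_id in {3,6} -> Carol (id 7, lev 2), Alice (id 9, lev 2), Quinn (id 11, lev 2).
Iteration 3: rows with boss_id in {7,9,11} -> Heidi (id 12, lev 3), Sara (id 14, lev 3).
Iteration 4: no rows with boss_id in {12,14}; recursion stops.
SUM(lev) = 0 + 1 + 1 + 2 + 2 + 2 + 3 + 3 = 14.

14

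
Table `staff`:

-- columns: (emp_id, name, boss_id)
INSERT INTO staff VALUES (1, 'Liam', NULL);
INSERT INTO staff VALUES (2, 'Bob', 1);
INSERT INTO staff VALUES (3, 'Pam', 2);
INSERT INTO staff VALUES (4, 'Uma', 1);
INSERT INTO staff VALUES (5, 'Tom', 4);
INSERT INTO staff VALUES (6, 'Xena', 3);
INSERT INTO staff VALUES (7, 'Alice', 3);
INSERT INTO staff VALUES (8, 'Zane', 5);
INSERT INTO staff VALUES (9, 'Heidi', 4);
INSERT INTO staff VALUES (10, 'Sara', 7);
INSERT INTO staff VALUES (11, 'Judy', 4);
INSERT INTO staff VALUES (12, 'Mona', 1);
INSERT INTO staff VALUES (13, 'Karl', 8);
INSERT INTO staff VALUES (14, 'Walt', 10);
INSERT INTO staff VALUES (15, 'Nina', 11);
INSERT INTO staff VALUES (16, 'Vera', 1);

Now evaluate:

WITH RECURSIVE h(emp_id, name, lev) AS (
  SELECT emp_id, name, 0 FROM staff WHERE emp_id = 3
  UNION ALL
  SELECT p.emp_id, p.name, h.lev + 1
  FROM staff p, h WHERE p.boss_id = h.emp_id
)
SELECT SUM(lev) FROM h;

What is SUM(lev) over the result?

Base: emp_id=3 (Pam) at lev 0.
Iteration 1: rows with boss_id in {3} -> Xena (id 6, lev 1), Alice (id 7, lev 1).
Iteration 2: rows with boss_id in {6,7} -> Sara (id 10, lev 2).
Iteration 3: rows with boss_id in {10} -> Walt (id 14, lev 3).
Iteration 4: no rows with boss_id in {14}; recursion stops.
SUM(lev) = 0 + 1 + 1 + 2 + 3 = 7.

7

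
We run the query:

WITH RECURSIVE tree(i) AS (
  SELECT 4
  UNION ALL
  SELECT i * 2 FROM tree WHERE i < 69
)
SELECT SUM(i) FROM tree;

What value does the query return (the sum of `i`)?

252

Base: i=4.
Iteration 1: 4 < 69 holds -> i = 4 * 2 = 8.
Iteration 2: 8 < 69 holds -> i = 8 * 2 = 16.
Iteration 3: 16 < 69 holds -> i = 16 * 2 = 32.
Iteration 4: 32 < 69 holds -> i = 32 * 2 = 64.
Iteration 5: 64 < 69 holds -> i = 64 * 2 = 128.
Iteration 6: 128 < 69 fails; recursion stops.
SUM(i) = 4 + 8 + 16 + 32 + 64 + 128 = 252.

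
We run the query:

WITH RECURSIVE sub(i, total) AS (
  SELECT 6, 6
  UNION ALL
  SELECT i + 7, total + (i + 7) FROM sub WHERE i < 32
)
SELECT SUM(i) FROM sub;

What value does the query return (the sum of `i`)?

Base: i=6, total=6.
Iteration 1: 6 < 32 holds -> i = 6 + 7 = 13, total = 6 + 13 = 19.
Iteration 2: 13 < 32 holds -> i = 13 + 7 = 20, total = 19 + 20 = 39.
Iteration 3: 20 < 32 holds -> i = 20 + 7 = 27, total = 39 + 27 = 66.
Iteration 4: 27 < 32 holds -> i = 27 + 7 = 34, total = 66 + 34 = 100.
Iteration 5: 34 < 32 fails; recursion stops.
SUM(i) = 6 + 13 + 20 + 27 + 34 = 100.

100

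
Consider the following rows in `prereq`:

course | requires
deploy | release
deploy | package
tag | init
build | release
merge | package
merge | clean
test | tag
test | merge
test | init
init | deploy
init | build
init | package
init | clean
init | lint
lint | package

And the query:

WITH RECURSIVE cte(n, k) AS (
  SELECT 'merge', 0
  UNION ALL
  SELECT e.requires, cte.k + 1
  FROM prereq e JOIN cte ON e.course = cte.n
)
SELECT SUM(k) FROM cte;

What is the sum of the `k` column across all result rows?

Base: (merge, k=0).
Iteration 1: edges from {merge} -> (clean, k=1), (package, k=1).
Iteration 2: no outgoing edges from {clean,package}; recursion stops.
SUM(k) = 0 + 1 + 1 = 2.

2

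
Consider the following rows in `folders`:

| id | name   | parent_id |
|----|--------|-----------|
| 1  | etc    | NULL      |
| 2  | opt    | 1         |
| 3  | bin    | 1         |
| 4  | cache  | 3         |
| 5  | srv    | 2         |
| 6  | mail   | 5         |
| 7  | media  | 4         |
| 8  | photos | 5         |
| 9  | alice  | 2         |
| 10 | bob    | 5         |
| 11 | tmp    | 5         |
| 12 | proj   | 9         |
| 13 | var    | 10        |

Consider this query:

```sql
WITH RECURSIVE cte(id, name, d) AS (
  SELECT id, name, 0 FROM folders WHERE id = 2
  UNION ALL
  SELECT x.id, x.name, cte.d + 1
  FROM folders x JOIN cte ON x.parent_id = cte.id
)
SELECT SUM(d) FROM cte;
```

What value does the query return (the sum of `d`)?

Base: id=2 (opt) at d 0.
Iteration 1: rows with parent_id in {2} -> srv (id 5, d 1), alice (id 9, d 1).
Iteration 2: rows with parent_id in {5,9} -> mail (id 6, d 2), photos (id 8, d 2), bob (id 10, d 2), tmp (id 11, d 2), proj (id 12, d 2).
Iteration 3: rows with parent_id in {6,8,10,11,12} -> var (id 13, d 3).
Iteration 4: no rows with parent_id in {13}; recursion stops.
SUM(d) = 0 + 1 + 1 + 2 + 2 + 2 + 2 + 2 + 3 = 15.

15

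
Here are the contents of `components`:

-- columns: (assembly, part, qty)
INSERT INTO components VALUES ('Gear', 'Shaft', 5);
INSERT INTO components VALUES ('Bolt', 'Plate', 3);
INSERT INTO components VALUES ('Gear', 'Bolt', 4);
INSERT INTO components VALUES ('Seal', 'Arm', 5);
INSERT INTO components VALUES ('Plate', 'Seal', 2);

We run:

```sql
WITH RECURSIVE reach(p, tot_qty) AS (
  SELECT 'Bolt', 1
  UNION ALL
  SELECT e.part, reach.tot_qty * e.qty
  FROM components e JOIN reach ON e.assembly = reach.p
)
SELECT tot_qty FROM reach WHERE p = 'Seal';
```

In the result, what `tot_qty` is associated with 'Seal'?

Base: (Bolt, tot_qty=1).
Iteration 1: components of {Bolt} -> Plate = 1*3 = 3.
Iteration 2: components of {Plate} -> Seal = 3*2 = 6.
Iteration 3: components of {Seal} -> Arm = 6*5 = 30.
Iteration 4: no further components; recursion stops.

6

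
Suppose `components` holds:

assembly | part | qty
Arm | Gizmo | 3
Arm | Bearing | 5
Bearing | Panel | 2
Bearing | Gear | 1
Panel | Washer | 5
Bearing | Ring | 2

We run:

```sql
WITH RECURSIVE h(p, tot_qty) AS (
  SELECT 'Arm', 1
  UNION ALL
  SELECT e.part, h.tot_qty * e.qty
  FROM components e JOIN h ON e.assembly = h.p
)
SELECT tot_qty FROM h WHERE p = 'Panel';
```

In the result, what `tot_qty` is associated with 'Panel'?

10

Base: (Arm, tot_qty=1).
Iteration 1: components of {Arm} -> Bearing = 1*5 = 5, Gizmo = 1*3 = 3.
Iteration 2: components of {Bearing,Gizmo} -> Gear = 5*1 = 5, Panel = 5*2 = 10, Ring = 5*2 = 10.
Iteration 3: components of {Gear,Panel,Ring} -> Washer = 10*5 = 50.
Iteration 4: no further components; recursion stops.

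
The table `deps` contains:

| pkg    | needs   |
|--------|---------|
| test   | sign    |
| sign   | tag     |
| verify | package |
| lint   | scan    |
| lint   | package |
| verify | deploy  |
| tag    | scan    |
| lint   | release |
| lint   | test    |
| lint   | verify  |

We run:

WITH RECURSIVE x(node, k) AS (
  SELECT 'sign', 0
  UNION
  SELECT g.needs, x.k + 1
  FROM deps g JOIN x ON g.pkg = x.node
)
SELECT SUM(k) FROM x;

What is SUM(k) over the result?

Base: (sign, k=0).
Iteration 1: edges from {sign} -> (tag, k=1).
Iteration 2: edges from {tag} -> (scan, k=2).
Iteration 3: no outgoing edges from {scan}; recursion stops.
SUM(k) = 0 + 1 + 2 = 3.

3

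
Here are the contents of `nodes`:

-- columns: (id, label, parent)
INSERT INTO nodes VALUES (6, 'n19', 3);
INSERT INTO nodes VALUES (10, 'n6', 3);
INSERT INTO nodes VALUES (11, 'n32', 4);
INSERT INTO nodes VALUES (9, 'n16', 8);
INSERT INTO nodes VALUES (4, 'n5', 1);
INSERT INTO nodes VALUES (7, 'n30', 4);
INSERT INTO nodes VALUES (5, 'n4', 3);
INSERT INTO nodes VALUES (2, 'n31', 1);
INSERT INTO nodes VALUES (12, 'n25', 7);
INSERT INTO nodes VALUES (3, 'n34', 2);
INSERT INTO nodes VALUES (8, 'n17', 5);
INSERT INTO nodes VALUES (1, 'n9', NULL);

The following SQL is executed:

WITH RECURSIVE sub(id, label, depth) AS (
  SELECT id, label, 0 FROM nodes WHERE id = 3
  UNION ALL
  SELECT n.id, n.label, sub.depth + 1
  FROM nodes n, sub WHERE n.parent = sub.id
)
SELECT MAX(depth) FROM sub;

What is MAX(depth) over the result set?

3

Base: id=3 (n34) at depth 0.
Iteration 1: rows with parent in {3} -> n4 (id 5, depth 1), n19 (id 6, depth 1), n6 (id 10, depth 1).
Iteration 2: rows with parent in {5,6,10} -> n17 (id 8, depth 2).
Iteration 3: rows with parent in {8} -> n16 (id 9, depth 3).
Iteration 4: no rows with parent in {9}; recursion stops.
depth values: 0, 1, 1, 1, 2, 3; the maximum is 3.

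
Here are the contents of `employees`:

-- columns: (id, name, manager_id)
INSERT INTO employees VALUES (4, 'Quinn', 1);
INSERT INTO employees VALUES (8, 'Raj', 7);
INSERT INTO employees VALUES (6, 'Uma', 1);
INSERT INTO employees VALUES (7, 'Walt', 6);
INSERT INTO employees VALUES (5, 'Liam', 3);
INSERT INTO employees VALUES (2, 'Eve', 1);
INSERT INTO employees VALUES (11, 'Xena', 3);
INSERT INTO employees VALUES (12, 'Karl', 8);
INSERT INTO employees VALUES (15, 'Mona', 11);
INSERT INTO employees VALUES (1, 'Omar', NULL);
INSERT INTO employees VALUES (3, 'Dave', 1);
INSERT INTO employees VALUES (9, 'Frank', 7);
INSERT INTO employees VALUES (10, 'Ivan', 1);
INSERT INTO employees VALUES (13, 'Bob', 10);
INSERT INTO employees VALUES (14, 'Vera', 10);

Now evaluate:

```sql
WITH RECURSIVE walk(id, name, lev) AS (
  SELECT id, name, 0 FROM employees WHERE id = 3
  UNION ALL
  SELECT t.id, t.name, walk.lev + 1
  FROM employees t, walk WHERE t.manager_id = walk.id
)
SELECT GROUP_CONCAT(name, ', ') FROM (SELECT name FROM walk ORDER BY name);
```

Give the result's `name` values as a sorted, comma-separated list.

Base: id=3 (Dave) at lev 0.
Iteration 1: rows with manager_id in {3} -> Liam (id 5, lev 1), Xena (id 11, lev 1).
Iteration 2: rows with manager_id in {5,11} -> Mona (id 15, lev 2).
Iteration 3: no rows with manager_id in {15}; recursion stops.

Dave, Liam, Mona, Xena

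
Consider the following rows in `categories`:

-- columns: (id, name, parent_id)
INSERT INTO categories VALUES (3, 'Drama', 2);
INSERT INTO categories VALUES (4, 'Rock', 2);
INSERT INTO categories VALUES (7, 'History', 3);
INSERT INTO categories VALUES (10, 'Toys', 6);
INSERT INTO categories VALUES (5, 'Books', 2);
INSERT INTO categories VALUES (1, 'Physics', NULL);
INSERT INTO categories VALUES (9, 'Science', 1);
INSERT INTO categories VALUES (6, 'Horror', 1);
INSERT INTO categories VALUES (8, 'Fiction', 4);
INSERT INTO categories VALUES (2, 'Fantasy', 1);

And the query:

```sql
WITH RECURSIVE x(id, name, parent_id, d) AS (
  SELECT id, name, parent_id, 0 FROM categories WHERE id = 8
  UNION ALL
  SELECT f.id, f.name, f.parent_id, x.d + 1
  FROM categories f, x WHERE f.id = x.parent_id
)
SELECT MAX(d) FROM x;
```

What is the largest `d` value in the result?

Base: id=8 (Fiction), parent_id=4, d 0.
Iteration 1: join on id=4 -> Rock (id 4, parent_id=2, d 1).
Iteration 2: join on id=2 -> Fantasy (id 2, parent_id=1, d 2).
Iteration 3: join on id=1 -> Physics (id 1, parent_id=NULL, d 3).
Iteration 4: parent_id is NULL; no match; recursion stops.
d values: 0, 1, 2, 3; the maximum is 3.

3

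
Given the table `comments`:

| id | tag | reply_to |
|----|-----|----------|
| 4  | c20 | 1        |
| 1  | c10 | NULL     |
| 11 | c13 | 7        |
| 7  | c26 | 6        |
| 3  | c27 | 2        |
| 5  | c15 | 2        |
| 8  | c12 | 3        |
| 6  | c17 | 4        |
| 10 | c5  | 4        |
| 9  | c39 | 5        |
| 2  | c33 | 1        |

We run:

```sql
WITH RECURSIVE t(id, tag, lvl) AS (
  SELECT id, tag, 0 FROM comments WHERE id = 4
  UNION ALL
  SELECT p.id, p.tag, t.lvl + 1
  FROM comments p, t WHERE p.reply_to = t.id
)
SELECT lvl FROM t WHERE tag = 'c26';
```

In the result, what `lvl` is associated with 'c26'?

2

Base: id=4 (c20) at lvl 0.
Iteration 1: rows with reply_to in {4} -> c17 (id 6, lvl 1), c5 (id 10, lvl 1).
Iteration 2: rows with reply_to in {6,10} -> c26 (id 7, lvl 2).
Iteration 3: rows with reply_to in {7} -> c13 (id 11, lvl 3).
Iteration 4: no rows with reply_to in {11}; recursion stops.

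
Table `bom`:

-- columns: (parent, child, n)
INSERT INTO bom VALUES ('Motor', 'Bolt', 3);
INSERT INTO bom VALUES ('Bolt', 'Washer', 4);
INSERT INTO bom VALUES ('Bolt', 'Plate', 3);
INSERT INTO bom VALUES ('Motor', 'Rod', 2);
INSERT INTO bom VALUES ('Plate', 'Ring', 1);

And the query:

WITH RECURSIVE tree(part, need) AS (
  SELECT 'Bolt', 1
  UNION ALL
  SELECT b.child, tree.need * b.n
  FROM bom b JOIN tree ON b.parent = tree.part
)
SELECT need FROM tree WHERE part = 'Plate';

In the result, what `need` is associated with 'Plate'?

Base: (Bolt, need=1).
Iteration 1: components of {Bolt} -> Plate = 1*3 = 3, Washer = 1*4 = 4.
Iteration 2: components of {Plate,Washer} -> Ring = 3*1 = 3.
Iteration 3: no further components; recursion stops.

3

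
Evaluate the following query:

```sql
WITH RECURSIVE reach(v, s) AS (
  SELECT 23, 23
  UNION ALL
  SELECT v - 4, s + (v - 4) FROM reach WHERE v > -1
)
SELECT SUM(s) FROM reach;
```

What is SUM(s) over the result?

Base: v=23, s=23.
Iteration 1: 23 > -1 holds -> v = 23 - 4 = 19, s = 23 + 19 = 42.
Iteration 2: 19 > -1 holds -> v = 19 - 4 = 15, s = 42 + 15 = 57.
Iteration 3: 15 > -1 holds -> v = 15 - 4 = 11, s = 57 + 11 = 68.
Iteration 4: 11 > -1 holds -> v = 11 - 4 = 7, s = 68 + 7 = 75.
Iteration 5: 7 > -1 holds -> v = 7 - 4 = 3, s = 75 + 3 = 78.
Iteration 6: 3 > -1 holds -> v = 3 - 4 = -1, s = 78 + -1 = 77.
Iteration 7: -1 > -1 fails; recursion stops.
SUM(s) = 23 + 42 + 57 + 68 + 75 + 78 + 77 = 420.

420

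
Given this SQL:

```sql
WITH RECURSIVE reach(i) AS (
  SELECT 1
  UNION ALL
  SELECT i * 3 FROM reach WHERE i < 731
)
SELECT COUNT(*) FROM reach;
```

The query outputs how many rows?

8

Base: i=1.
Iteration 1: 1 < 731 holds -> i = 1 * 3 = 3.
Iteration 2: 3 < 731 holds -> i = 3 * 3 = 9.
Iteration 3: 9 < 731 holds -> i = 9 * 3 = 27.
Iteration 4: 27 < 731 holds -> i = 27 * 3 = 81.
Iteration 5: 81 < 731 holds -> i = 81 * 3 = 243.
Iteration 6: 243 < 731 holds -> i = 243 * 3 = 729.
Iteration 7: 729 < 731 holds -> i = 729 * 3 = 2187.
Iteration 8: 2187 < 731 fails; recursion stops.
Total rows emitted: 8.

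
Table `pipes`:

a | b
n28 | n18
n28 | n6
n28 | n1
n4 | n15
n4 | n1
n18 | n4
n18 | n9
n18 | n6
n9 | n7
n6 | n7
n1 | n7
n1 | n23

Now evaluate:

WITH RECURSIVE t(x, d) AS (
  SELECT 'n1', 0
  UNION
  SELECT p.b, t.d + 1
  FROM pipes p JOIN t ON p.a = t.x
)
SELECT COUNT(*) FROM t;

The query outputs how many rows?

Base: (n1, d=0).
Iteration 1: edges from {n1} -> (n23, d=1), (n7, d=1).
Iteration 2: no outgoing edges from {n23,n7}; recursion stops.
Total rows emitted: 3.

3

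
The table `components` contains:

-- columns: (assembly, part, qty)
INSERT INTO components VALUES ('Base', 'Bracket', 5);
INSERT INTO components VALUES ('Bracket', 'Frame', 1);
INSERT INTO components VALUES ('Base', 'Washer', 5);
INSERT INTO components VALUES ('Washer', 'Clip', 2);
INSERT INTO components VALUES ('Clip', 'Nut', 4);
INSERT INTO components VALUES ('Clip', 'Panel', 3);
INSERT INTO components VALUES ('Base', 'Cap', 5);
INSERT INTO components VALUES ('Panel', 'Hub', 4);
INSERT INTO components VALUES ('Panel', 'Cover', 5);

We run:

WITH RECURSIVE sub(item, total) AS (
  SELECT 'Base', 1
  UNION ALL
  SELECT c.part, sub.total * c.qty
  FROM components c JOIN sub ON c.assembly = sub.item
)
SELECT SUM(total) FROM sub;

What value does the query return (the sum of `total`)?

371

Base: (Base, total=1).
Iteration 1: components of {Base} -> Bracket = 1*5 = 5, Cap = 1*5 = 5, Washer = 1*5 = 5.
Iteration 2: components of {Bracket,Cap,Washer} -> Clip = 5*2 = 10, Frame = 5*1 = 5.
Iteration 3: components of {Clip,Frame} -> Nut = 10*4 = 40, Panel = 10*3 = 30.
Iteration 4: components of {Nut,Panel} -> Cover = 30*5 = 150, Hub = 30*4 = 120.
Iteration 5: no further components; recursion stops.
SUM(total) = 1 + 5 + 5 + 5 + 5 + 10 + 40 + 30 + 120 + 150 = 371.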